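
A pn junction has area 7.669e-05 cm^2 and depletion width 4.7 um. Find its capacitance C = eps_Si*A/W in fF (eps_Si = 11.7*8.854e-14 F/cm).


Step 1: eps_Si = 11.7 * 8.854e-14 = 1.035918e-12 F/cm
Step 2: W in cm = 4.7 * 1e-4 = 4.70e-04 cm
Step 3: C = 1.035918e-12 * 7.669e-05 / 4.70e-04 = 1.690310e-13 F
Step 4: C = 169.03 fF

169.03


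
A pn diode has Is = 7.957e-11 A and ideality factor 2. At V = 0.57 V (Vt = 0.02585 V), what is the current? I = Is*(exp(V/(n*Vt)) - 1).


Step 1: V/(n*Vt) = 0.57/(2*0.02585) = 11.0251
Step 2: exp(11.0251) = 6.1396e+04
Step 3: I = 7.957e-11 * (6.1396e+04 - 1) = 4.89e-06 A

4.89e-06


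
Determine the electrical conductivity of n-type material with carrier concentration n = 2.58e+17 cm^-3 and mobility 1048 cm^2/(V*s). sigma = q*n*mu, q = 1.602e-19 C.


Step 1: sigma = q * n * mu
Step 2: sigma = 1.602e-19 * 2.58e+17 * 1048
Step 3: sigma = 4.332e+01 S/cm

4.332e+01


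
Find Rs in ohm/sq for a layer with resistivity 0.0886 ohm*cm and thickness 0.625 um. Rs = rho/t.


Step 1: Convert thickness to cm: t = 0.625 um = 6.2500e-05 cm
Step 2: Rs = rho / t = 0.0886 / 6.2500e-05
Step 3: Rs = 1417.6 ohm/sq

1417.6


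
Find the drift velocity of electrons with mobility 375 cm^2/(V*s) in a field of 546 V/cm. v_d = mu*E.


Step 1: v_d = mu * E
Step 2: v_d = 375 * 546 = 204750
Step 3: v_d = 2.05e+05 cm/s

2.05e+05


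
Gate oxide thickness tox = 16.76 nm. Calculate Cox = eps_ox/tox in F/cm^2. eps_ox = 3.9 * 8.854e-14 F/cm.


Step 1: eps_ox = 3.9 * 8.854e-14 = 3.45306e-13 F/cm
Step 2: tox in cm = 16.76 nm * 1e-7 = 1.6760e-06 cm
Step 3: Cox = 3.45306e-13 / 1.6760e-06 = 2.06e-07 F/cm^2

2.06e-07


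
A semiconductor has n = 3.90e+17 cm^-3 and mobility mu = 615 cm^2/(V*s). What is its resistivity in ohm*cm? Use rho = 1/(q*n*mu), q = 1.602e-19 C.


Step 1: sigma = q * n * mu = 1.602e-19 * 3.90e+17 * 615 = 3.84240e+01 S/cm
Step 2: rho = 1 / sigma = 1 / 3.84240e+01 = 0.02603 ohm*cm

0.02603


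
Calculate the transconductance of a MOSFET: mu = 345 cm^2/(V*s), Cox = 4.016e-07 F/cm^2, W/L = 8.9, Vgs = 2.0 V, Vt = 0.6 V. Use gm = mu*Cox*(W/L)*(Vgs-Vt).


Step 1: Vov = Vgs - Vt = 2.0 - 0.6 = 1.4 V
Step 2: gm = mu * Cox * (W/L) * Vov
Step 3: gm = 345 * 4.016e-07 * 8.9 * 1.4 = 1.73e-03 S

1.73e-03


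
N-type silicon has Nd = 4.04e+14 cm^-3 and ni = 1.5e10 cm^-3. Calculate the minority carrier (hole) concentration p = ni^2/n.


Step 1: Since Nd >> ni, n ≈ Nd = 4.04e+14 cm^-3
Step 2: p = ni^2 / n = (1.5e10)^2 / 4.04e+14
Step 3: p = 2.25e20 / 4.04e+14 = 5.57e+05 cm^-3

5.57e+05


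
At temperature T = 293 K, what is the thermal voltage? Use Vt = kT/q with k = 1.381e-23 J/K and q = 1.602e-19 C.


Step 1: kT = 1.381e-23 * 293 = 4.04633e-21 J
Step 2: Vt = kT/q = 4.04633e-21 / 1.602e-19
Step 3: Vt = 0.02526 V

0.02526


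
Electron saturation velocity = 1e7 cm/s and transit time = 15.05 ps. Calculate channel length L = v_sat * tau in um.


Step 1: tau in seconds = 15.05 ps * 1e-12 = 1.5050e-11 s
Step 2: L = v_sat * tau = 1e7 * 1.5050e-11 = 1.5050e-04 cm
Step 3: L in um = 1.5050e-04 * 1e4 = 1.505 um

1.505


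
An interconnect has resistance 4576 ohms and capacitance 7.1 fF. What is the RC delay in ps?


Step 1: tau = R * C
Step 2: tau = 4576 * 7.1 fF = 4576 * 7.1e-15 F
Step 3: tau = 3.24896e-11 s = 32.4896 ps

32.4896


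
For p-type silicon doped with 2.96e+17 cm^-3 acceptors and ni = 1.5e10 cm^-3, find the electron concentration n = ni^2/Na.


Step 1: Majority hole concentration p ≈ Na = 2.96e+17 cm^-3
Step 2: n = ni^2 / Na = (1.5e10)^2 / 2.96e+17
Step 3: n = 7.60e+02 cm^-3

7.60e+02


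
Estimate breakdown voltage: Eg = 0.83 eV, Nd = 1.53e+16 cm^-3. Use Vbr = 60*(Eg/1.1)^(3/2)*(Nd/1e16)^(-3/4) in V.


Step 1: Eg/1.1 = 0.83/1.1 = 0.754545
Step 2: (Eg/1.1)^1.5 = 0.754545^1.5 = 0.655432
Step 3: (Nd/1e16)^(-0.75) = (1.53)^(-0.75) = 0.726911
Step 4: Vbr = 60 * 0.655432 * 0.726911 = 28.6 V

28.6


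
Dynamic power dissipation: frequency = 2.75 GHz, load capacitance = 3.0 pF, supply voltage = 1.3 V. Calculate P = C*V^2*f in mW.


Step 1: V^2 = 1.3^2 = 1.69 V^2
Step 2: P = C*V^2*f = 3.0e-12 F * 1.69 * 2.75e9 Hz
Step 3: P = 1.39425e-02 W
Step 4: P = 13.943 mW

13.943


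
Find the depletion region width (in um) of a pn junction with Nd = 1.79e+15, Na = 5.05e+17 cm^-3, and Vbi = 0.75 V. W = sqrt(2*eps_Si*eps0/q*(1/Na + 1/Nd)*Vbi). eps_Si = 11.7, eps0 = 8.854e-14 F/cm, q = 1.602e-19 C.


Step 1: 1/Na + 1/Nd = 1/5.05e+17 + 1/1.79e+15 = 5.60639e-16
Step 2: 2*eps*eps0/q = 2*11.7*8.854e-14/1.602e-19 = 1.293281e+07
Step 3: W^2 = 1.293281e+07 * 5.60639e-16 * 0.75 = 5.43798e-09
Step 4: W = sqrt(5.43798e-09) = 7.374e-05 cm = 0.7374 um

0.7374


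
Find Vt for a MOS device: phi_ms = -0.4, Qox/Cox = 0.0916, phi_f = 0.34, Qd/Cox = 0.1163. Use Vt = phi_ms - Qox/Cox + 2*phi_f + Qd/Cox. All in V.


Step 1: Vt = phi_ms - Qox/Cox + 2*phi_f + Qd/Cox
Step 2: Vt = -0.4 - 0.0916 + 2*0.34 + 0.1163
Step 3: Vt = -0.4 - 0.0916 + 0.68 + 0.1163
Step 4: Vt = 0.3047 V

0.3047


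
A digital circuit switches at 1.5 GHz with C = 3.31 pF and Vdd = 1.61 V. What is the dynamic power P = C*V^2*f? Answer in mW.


Step 1: V^2 = 1.61^2 = 2.5921 V^2
Step 2: P = C*V^2*f = 3.31e-12 F * 2.5921 * 1.5e9 Hz
Step 3: P = 1.28697765e-02 W
Step 4: P = 12.87 mW

12.87


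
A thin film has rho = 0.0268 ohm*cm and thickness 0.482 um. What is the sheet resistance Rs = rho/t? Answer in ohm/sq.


Step 1: Convert thickness to cm: t = 0.482 um = 4.8200e-05 cm
Step 2: Rs = rho / t = 0.0268 / 4.8200e-05
Step 3: Rs = 556.0 ohm/sq

556.0


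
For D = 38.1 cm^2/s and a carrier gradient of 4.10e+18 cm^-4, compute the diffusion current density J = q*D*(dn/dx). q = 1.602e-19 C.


Step 1: J = q * D * (dn/dx)
Step 2: J = 1.602e-19 * 38.1 * 4.10e+18
Step 3: J = 2.50e+01 A/cm^2

2.50e+01


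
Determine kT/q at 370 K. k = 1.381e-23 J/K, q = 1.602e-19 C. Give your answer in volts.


Step 1: kT = 1.381e-23 * 370 = 5.1097e-21 J
Step 2: Vt = kT/q = 5.1097e-21 / 1.602e-19
Step 3: Vt = 0.0319 V

0.0319


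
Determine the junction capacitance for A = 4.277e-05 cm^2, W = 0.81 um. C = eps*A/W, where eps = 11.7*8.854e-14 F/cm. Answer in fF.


Step 1: eps_Si = 11.7 * 8.854e-14 = 1.035918e-12 F/cm
Step 2: W in cm = 0.81 * 1e-4 = 8.10e-05 cm
Step 3: C = 1.035918e-12 * 4.277e-05 / 8.10e-05 = 5.469903e-13 F
Step 4: C = 546.99 fF

546.99


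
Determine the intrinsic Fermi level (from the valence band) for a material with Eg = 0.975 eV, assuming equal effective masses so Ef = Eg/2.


Step 1: For an intrinsic semiconductor, the Fermi level sits at midgap.
Step 2: Ef = Eg / 2 = 0.975 / 2 = 0.4875 eV

0.4875


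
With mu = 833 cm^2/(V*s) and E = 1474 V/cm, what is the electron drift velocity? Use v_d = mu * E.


Step 1: v_d = mu * E
Step 2: v_d = 833 * 1474 = 1227842
Step 3: v_d = 1.23e+06 cm/s

1.23e+06


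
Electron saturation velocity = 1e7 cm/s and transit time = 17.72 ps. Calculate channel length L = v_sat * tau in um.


Step 1: tau in seconds = 17.72 ps * 1e-12 = 1.7720e-11 s
Step 2: L = v_sat * tau = 1e7 * 1.7720e-11 = 1.7720e-04 cm
Step 3: L in um = 1.7720e-04 * 1e4 = 1.772 um

1.772


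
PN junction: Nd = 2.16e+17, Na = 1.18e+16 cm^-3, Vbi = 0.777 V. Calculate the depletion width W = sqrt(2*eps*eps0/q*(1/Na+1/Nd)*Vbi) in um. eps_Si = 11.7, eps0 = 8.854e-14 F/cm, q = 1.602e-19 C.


Step 1: 1/Na + 1/Nd = 1/1.18e+16 + 1/2.16e+17 = 8.93754e-17
Step 2: 2*eps*eps0/q = 2*11.7*8.854e-14/1.602e-19 = 1.293281e+07
Step 3: W^2 = 1.293281e+07 * 8.93754e-17 * 0.777 = 8.98115e-10
Step 4: W = sqrt(8.98115e-10) = 2.997e-05 cm = 0.2997 um

0.2997


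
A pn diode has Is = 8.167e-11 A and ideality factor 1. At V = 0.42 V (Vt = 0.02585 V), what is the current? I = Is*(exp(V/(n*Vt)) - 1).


Step 1: V/(n*Vt) = 0.42/(1*0.02585) = 16.2476
Step 2: exp(16.2476) = 1.1383e+07
Step 3: I = 8.167e-11 * (1.1383e+07 - 1) = 9.30e-04 A

9.30e-04


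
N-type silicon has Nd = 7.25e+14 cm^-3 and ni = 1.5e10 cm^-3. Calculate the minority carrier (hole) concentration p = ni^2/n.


Step 1: Since Nd >> ni, n ≈ Nd = 7.25e+14 cm^-3
Step 2: p = ni^2 / n = (1.5e10)^2 / 7.25e+14
Step 3: p = 2.25e20 / 7.25e+14 = 3.10e+05 cm^-3

3.10e+05


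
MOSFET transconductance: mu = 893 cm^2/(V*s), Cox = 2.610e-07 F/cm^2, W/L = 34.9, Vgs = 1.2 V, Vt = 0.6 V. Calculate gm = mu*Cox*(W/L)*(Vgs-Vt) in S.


Step 1: Vov = Vgs - Vt = 1.2 - 0.6 = 0.6 V
Step 2: gm = mu * Cox * (W/L) * Vov
Step 3: gm = 893 * 2.610e-07 * 34.9 * 0.6 = 4.88e-03 S

4.88e-03


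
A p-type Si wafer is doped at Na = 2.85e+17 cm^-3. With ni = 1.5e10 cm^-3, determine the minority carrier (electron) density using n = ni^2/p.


Step 1: Majority hole concentration p ≈ Na = 2.85e+17 cm^-3
Step 2: n = ni^2 / Na = (1.5e10)^2 / 2.85e+17
Step 3: n = 7.89e+02 cm^-3

7.89e+02


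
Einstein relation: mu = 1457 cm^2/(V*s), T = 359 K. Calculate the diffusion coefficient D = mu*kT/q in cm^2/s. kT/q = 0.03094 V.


Step 1: D = mu * (kT/q)
Step 2: D = 1457 * 0.03094
Step 3: D = 45.08 cm^2/s

45.08


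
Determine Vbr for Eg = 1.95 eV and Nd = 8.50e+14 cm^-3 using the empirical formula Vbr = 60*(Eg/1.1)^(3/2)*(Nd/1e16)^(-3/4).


Step 1: Eg/1.1 = 1.95/1.1 = 1.772727
Step 2: (Eg/1.1)^1.5 = 1.772727^1.5 = 2.360276
Step 3: (Nd/1e16)^(-0.75) = (0.085)^(-0.75) = 6.352370
Step 4: Vbr = 60 * 2.360276 * 6.352370 = 899.6 V

899.6


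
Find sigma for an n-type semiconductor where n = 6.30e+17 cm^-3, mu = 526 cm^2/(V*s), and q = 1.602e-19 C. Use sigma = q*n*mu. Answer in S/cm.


Step 1: sigma = q * n * mu
Step 2: sigma = 1.602e-19 * 6.30e+17 * 526
Step 3: sigma = 5.309e+01 S/cm

5.309e+01


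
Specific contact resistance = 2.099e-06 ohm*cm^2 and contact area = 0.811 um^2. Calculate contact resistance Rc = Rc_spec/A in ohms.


Step 1: Convert area to cm^2: 0.811 um^2 = 8.1100e-09 cm^2
Step 2: Rc = Rc_spec / A = 2.099e-06 / 8.1100e-09
Step 3: Rc = 2.59e+02 ohms

2.59e+02


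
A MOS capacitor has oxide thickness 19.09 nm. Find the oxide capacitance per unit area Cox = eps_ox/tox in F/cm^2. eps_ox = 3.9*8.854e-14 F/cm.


Step 1: eps_ox = 3.9 * 8.854e-14 = 3.45306e-13 F/cm
Step 2: tox in cm = 19.09 nm * 1e-7 = 1.9090e-06 cm
Step 3: Cox = 3.45306e-13 / 1.9090e-06 = 1.81e-07 F/cm^2

1.81e-07


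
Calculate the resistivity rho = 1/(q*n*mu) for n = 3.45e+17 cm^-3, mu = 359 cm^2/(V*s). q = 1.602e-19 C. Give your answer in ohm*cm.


Step 1: sigma = q * n * mu = 1.602e-19 * 3.45e+17 * 359 = 1.98416e+01 S/cm
Step 2: rho = 1 / sigma = 1 / 1.98416e+01 = 0.0504 ohm*cm

0.0504


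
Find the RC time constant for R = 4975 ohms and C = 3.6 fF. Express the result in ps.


Step 1: tau = R * C
Step 2: tau = 4975 * 3.6 fF = 4975 * 3.6e-15 F
Step 3: tau = 1.791e-11 s = 17.91 ps

17.91


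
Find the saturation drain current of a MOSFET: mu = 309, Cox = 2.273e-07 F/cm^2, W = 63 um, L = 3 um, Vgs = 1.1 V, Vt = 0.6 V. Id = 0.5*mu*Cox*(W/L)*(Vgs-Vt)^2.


Step 1: Overdrive voltage Vov = Vgs - Vt = 1.1 - 0.6 = 0.5 V
Step 2: W/L = 63/3 = 21
Step 3: Id = 0.5 * 309 * 2.273e-07 * 21 * 0.5^2
Step 4: Id = 1.84e-04 A

1.84e-04


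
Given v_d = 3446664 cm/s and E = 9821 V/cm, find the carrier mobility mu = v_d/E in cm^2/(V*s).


Step 1: mu = v_d / E
Step 2: mu = 3446664 / 9821
Step 3: mu = 350.95 cm^2/(V*s)

350.95


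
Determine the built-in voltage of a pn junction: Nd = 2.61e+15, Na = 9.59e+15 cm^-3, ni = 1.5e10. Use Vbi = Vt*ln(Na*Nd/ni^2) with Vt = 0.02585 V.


Step 1: Compute Na*Nd/ni^2 = 9.59e+15 * 2.61e+15 / (1.5e10)^2 = 1.1124e+11
Step 2: ln(1.1124e+11) = 25.4350
Step 3: Vbi = 0.02585 * 25.4350 = 0.657 V

0.657


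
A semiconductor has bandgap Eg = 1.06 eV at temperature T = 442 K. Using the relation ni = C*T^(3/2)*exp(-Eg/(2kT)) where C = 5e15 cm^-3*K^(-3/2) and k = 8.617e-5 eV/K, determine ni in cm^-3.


Step 1: Compute kT = 8.617e-5 * 442 = 0.03808714 eV
Step 2: Exponent = -Eg/(2kT) = -1.06/(2*0.03808714) = -13.91546
Step 3: T^(3/2) = 442^1.5 = 9292.52
Step 4: ni = 5e15 * 9292.52 * exp(-13.91546) = 4.20e+13 cm^-3

4.20e+13


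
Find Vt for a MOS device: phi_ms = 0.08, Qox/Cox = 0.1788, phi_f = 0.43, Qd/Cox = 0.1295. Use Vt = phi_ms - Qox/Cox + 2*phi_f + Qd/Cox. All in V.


Step 1: Vt = phi_ms - Qox/Cox + 2*phi_f + Qd/Cox
Step 2: Vt = 0.08 - 0.1788 + 2*0.43 + 0.1295
Step 3: Vt = 0.08 - 0.1788 + 0.86 + 0.1295
Step 4: Vt = 0.8907 V

0.8907


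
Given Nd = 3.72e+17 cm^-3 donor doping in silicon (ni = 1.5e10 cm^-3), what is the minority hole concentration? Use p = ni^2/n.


Step 1: Since Nd >> ni, n ≈ Nd = 3.72e+17 cm^-3
Step 2: p = ni^2 / n = (1.5e10)^2 / 3.72e+17
Step 3: p = 2.25e20 / 3.72e+17 = 6.05e+02 cm^-3

6.05e+02


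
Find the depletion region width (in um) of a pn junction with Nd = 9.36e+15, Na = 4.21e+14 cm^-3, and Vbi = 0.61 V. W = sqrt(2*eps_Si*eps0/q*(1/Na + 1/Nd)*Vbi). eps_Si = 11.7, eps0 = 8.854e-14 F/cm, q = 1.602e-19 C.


Step 1: 1/Na + 1/Nd = 1/4.21e+14 + 1/9.36e+15 = 2.48213e-15
Step 2: 2*eps*eps0/q = 2*11.7*8.854e-14/1.602e-19 = 1.293281e+07
Step 3: W^2 = 1.293281e+07 * 2.48213e-15 * 0.61 = 1.95816e-08
Step 4: W = sqrt(1.95816e-08) = 1.399e-04 cm = 1.399 um

1.399


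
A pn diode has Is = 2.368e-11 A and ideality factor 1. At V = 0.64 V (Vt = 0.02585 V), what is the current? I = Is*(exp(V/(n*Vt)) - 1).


Step 1: V/(n*Vt) = 0.64/(1*0.02585) = 24.7582
Step 2: exp(24.7582) = 5.6539e+10
Step 3: I = 2.368e-11 * (5.6539e+10 - 1) = 1.34e+00 A

1.34e+00


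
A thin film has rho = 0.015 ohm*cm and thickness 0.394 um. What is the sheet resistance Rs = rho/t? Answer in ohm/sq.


Step 1: Convert thickness to cm: t = 0.394 um = 3.9400e-05 cm
Step 2: Rs = rho / t = 0.015 / 3.9400e-05
Step 3: Rs = 380.7 ohm/sq

380.7


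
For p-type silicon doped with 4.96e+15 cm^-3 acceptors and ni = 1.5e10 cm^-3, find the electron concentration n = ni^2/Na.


Step 1: Majority hole concentration p ≈ Na = 4.96e+15 cm^-3
Step 2: n = ni^2 / Na = (1.5e10)^2 / 4.96e+15
Step 3: n = 4.54e+04 cm^-3

4.54e+04


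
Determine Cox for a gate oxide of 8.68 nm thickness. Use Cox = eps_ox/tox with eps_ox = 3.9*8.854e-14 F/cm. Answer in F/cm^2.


Step 1: eps_ox = 3.9 * 8.854e-14 = 3.45306e-13 F/cm
Step 2: tox in cm = 8.68 nm * 1e-7 = 8.6800e-07 cm
Step 3: Cox = 3.45306e-13 / 8.6800e-07 = 3.98e-07 F/cm^2

3.98e-07


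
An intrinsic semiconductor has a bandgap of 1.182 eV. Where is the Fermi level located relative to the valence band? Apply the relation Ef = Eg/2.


Step 1: For an intrinsic semiconductor, the Fermi level sits at midgap.
Step 2: Ef = Eg / 2 = 1.182 / 2 = 0.591 eV

0.591


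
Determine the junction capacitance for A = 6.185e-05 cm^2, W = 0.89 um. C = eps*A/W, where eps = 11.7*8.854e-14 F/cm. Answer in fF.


Step 1: eps_Si = 11.7 * 8.854e-14 = 1.035918e-12 F/cm
Step 2: W in cm = 0.89 * 1e-4 = 8.90e-05 cm
Step 3: C = 1.035918e-12 * 6.185e-05 / 8.90e-05 = 7.199048e-13 F
Step 4: C = 719.9 fF

719.9


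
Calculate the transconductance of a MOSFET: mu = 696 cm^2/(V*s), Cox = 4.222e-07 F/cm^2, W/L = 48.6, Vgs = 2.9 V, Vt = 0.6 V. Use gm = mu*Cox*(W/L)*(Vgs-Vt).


Step 1: Vov = Vgs - Vt = 2.9 - 0.6 = 2.3 V
Step 2: gm = mu * Cox * (W/L) * Vov
Step 3: gm = 696 * 4.222e-07 * 48.6 * 2.3 = 3.28e-02 S

3.28e-02


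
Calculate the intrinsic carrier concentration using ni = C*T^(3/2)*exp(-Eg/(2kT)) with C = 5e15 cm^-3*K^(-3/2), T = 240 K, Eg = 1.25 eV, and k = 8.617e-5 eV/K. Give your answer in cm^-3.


Step 1: Compute kT = 8.617e-5 * 240 = 0.0206808 eV
Step 2: Exponent = -Eg/(2kT) = -1.25/(2*0.0206808) = -30.22127
Step 3: T^(3/2) = 240^1.5 = 3718.06
Step 4: ni = 5e15 * 3718.06 * exp(-30.22127) = 1.39e+06 cm^-3

1.39e+06


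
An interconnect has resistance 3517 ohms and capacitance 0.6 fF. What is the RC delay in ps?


Step 1: tau = R * C
Step 2: tau = 3517 * 0.6 fF = 3517 * 6.0e-16 F
Step 3: tau = 2.1102e-12 s = 2.1102 ps

2.1102


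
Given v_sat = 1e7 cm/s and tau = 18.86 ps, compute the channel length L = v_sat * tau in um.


Step 1: tau in seconds = 18.86 ps * 1e-12 = 1.8860e-11 s
Step 2: L = v_sat * tau = 1e7 * 1.8860e-11 = 1.8860e-04 cm
Step 3: L in um = 1.8860e-04 * 1e4 = 1.886 um

1.886


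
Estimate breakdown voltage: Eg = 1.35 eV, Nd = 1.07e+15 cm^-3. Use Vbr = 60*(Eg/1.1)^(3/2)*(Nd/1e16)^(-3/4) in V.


Step 1: Eg/1.1 = 1.35/1.1 = 1.227273
Step 2: (Eg/1.1)^1.5 = 1.227273^1.5 = 1.359602
Step 3: (Nd/1e16)^(-0.75) = (0.107)^(-0.75) = 5.345178
Step 4: Vbr = 60 * 1.359602 * 5.345178 = 436.0 V

436.0


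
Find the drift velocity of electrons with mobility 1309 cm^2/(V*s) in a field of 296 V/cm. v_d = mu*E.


Step 1: v_d = mu * E
Step 2: v_d = 1309 * 296 = 387464
Step 3: v_d = 3.87e+05 cm/s

3.87e+05


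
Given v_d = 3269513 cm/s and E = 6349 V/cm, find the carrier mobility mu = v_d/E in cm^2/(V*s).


Step 1: mu = v_d / E
Step 2: mu = 3269513 / 6349
Step 3: mu = 514.97 cm^2/(V*s)

514.97


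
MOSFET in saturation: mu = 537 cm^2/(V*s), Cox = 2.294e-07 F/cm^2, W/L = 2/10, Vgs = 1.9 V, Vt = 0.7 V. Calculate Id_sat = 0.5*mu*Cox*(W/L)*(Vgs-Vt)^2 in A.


Step 1: Overdrive voltage Vov = Vgs - Vt = 1.9 - 0.7 = 1.2 V
Step 2: W/L = 2/10 = 0.2
Step 3: Id = 0.5 * 537 * 2.294e-07 * 0.2 * 1.2^2
Step 4: Id = 1.77e-05 A

1.77e-05


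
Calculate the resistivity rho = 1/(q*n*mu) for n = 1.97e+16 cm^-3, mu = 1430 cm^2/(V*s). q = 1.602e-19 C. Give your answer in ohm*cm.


Step 1: sigma = q * n * mu = 1.602e-19 * 1.97e+16 * 1430 = 4.51299e+00 S/cm
Step 2: rho = 1 / sigma = 1 / 4.51299e+00 = 0.2216 ohm*cm

0.2216


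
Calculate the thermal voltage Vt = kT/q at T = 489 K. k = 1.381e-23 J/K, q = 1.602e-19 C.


Step 1: kT = 1.381e-23 * 489 = 6.75309e-21 J
Step 2: Vt = kT/q = 6.75309e-21 / 1.602e-19
Step 3: Vt = 0.04215 V

0.04215


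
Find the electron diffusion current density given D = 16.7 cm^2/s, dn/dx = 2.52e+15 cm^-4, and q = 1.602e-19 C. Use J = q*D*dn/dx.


Step 1: J = q * D * (dn/dx)
Step 2: J = 1.602e-19 * 16.7 * 2.52e+15
Step 3: J = 6.74e-03 A/cm^2

6.74e-03


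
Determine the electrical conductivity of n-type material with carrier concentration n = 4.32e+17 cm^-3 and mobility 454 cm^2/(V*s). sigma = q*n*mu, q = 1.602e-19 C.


Step 1: sigma = q * n * mu
Step 2: sigma = 1.602e-19 * 4.32e+17 * 454
Step 3: sigma = 3.142e+01 S/cm

3.142e+01


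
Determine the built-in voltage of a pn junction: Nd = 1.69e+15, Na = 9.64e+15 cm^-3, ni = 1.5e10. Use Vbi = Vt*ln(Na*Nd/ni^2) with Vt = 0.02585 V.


Step 1: Compute Na*Nd/ni^2 = 9.64e+15 * 1.69e+15 / (1.5e10)^2 = 7.2407e+10
Step 2: ln(7.2407e+10) = 25.0056
Step 3: Vbi = 0.02585 * 25.0056 = 0.646 V

0.646


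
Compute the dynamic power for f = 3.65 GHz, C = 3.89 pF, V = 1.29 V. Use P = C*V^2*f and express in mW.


Step 1: V^2 = 1.29^2 = 1.6641 V^2
Step 2: P = C*V^2*f = 3.89e-12 F * 1.6641 * 3.65e9 Hz
Step 3: P = 2.362772385e-02 W
Step 4: P = 23.628 mW

23.628


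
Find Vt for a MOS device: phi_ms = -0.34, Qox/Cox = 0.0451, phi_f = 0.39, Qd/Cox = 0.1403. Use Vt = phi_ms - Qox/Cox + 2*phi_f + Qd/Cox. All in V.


Step 1: Vt = phi_ms - Qox/Cox + 2*phi_f + Qd/Cox
Step 2: Vt = -0.34 - 0.0451 + 2*0.39 + 0.1403
Step 3: Vt = -0.34 - 0.0451 + 0.78 + 0.1403
Step 4: Vt = 0.5352 V

0.5352


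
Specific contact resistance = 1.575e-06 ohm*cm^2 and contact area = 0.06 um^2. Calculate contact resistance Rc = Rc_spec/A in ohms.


Step 1: Convert area to cm^2: 0.06 um^2 = 6.0000e-10 cm^2
Step 2: Rc = Rc_spec / A = 1.575e-06 / 6.0000e-10
Step 3: Rc = 2.63e+03 ohms

2.63e+03


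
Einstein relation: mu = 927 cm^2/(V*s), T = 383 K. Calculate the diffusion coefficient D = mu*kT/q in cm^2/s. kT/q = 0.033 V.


Step 1: D = mu * (kT/q)
Step 2: D = 927 * 0.033
Step 3: D = 30.59 cm^2/s

30.59


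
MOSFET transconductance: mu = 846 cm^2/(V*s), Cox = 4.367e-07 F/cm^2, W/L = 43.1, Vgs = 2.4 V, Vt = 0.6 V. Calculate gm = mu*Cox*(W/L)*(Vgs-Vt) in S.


Step 1: Vov = Vgs - Vt = 2.4 - 0.6 = 1.8 V
Step 2: gm = mu * Cox * (W/L) * Vov
Step 3: gm = 846 * 4.367e-07 * 43.1 * 1.8 = 2.87e-02 S

2.87e-02


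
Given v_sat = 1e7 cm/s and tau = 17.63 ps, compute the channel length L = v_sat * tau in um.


Step 1: tau in seconds = 17.63 ps * 1e-12 = 1.7630e-11 s
Step 2: L = v_sat * tau = 1e7 * 1.7630e-11 = 1.7630e-04 cm
Step 3: L in um = 1.7630e-04 * 1e4 = 1.763 um

1.763


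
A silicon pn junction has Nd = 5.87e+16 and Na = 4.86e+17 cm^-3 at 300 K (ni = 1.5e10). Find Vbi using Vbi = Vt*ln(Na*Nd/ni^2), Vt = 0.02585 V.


Step 1: Compute Na*Nd/ni^2 = 4.86e+17 * 5.87e+16 / (1.5e10)^2 = 1.2679e+14
Step 2: ln(1.2679e+14) = 32.4736
Step 3: Vbi = 0.02585 * 32.4736 = 0.839 V

0.839


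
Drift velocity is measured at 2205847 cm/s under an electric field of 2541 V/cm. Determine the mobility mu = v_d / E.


Step 1: mu = v_d / E
Step 2: mu = 2205847 / 2541
Step 3: mu = 868.1 cm^2/(V*s)

868.1


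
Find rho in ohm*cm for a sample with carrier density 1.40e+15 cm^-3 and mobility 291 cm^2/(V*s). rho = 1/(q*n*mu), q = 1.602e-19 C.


Step 1: sigma = q * n * mu = 1.602e-19 * 1.40e+15 * 291 = 6.52655e-02 S/cm
Step 2: rho = 1 / sigma = 1 / 6.52655e-02 = 15.32 ohm*cm

15.32


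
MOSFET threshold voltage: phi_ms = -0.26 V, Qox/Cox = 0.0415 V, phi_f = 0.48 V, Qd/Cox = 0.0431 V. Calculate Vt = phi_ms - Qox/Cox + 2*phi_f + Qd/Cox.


Step 1: Vt = phi_ms - Qox/Cox + 2*phi_f + Qd/Cox
Step 2: Vt = -0.26 - 0.0415 + 2*0.48 + 0.0431
Step 3: Vt = -0.26 - 0.0415 + 0.96 + 0.0431
Step 4: Vt = 0.7016 V

0.7016


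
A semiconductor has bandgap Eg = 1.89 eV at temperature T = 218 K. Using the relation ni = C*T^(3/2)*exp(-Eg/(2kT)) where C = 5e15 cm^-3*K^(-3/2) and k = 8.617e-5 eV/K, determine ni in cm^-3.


Step 1: Compute kT = 8.617e-5 * 218 = 0.01878506 eV
Step 2: Exponent = -Eg/(2kT) = -1.89/(2*0.01878506) = -50.30593
Step 3: T^(3/2) = 218^1.5 = 3218.73
Step 4: ni = 5e15 * 3218.73 * exp(-50.30593) = 2.29e-03 cm^-3

2.29e-03


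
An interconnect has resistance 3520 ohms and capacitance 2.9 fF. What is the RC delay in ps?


Step 1: tau = R * C
Step 2: tau = 3520 * 2.9 fF = 3520 * 2.9e-15 F
Step 3: tau = 1.0208e-11 s = 10.208 ps

10.208


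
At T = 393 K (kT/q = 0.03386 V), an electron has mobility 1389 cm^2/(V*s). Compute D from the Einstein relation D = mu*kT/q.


Step 1: D = mu * (kT/q)
Step 2: D = 1389 * 0.03386
Step 3: D = 47.03 cm^2/s

47.03


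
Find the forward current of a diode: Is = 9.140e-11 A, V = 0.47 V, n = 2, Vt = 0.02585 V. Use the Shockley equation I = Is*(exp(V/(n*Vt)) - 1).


Step 1: V/(n*Vt) = 0.47/(2*0.02585) = 9.0909
Step 2: exp(9.0909) = 8.8742e+03
Step 3: I = 9.140e-11 * (8.8742e+03 - 1) = 8.11e-07 A

8.11e-07


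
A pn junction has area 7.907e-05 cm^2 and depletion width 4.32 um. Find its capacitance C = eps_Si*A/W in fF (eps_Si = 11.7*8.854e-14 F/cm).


Step 1: eps_Si = 11.7 * 8.854e-14 = 1.035918e-12 F/cm
Step 2: W in cm = 4.32 * 1e-4 = 4.32e-04 cm
Step 3: C = 1.035918e-12 * 7.907e-05 / 4.32e-04 = 1.896066e-13 F
Step 4: C = 189.61 fF

189.61


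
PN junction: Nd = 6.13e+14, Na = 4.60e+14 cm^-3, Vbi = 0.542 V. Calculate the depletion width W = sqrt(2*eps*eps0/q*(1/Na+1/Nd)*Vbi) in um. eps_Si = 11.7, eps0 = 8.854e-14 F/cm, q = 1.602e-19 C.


Step 1: 1/Na + 1/Nd = 1/4.60e+14 + 1/6.13e+14 = 3.80523e-15
Step 2: 2*eps*eps0/q = 2*11.7*8.854e-14/1.602e-19 = 1.293281e+07
Step 3: W^2 = 1.293281e+07 * 3.80523e-15 * 0.542 = 2.66731e-08
Step 4: W = sqrt(2.66731e-08) = 1.633e-04 cm = 1.633 um

1.633


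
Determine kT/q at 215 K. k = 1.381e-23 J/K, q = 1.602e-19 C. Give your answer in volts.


Step 1: kT = 1.381e-23 * 215 = 2.96915e-21 J
Step 2: Vt = kT/q = 2.96915e-21 / 1.602e-19
Step 3: Vt = 0.01853 V

0.01853


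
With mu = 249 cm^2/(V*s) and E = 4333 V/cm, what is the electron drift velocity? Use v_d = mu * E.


Step 1: v_d = mu * E
Step 2: v_d = 249 * 4333 = 1078917
Step 3: v_d = 1.08e+06 cm/s

1.08e+06


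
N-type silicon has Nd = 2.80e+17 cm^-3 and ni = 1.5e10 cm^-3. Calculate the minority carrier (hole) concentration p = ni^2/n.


Step 1: Since Nd >> ni, n ≈ Nd = 2.80e+17 cm^-3
Step 2: p = ni^2 / n = (1.5e10)^2 / 2.80e+17
Step 3: p = 2.25e20 / 2.80e+17 = 8.04e+02 cm^-3

8.04e+02


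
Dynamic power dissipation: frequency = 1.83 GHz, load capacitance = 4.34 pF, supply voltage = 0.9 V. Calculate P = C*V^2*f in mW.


Step 1: V^2 = 0.9^2 = 0.81 V^2
Step 2: P = C*V^2*f = 4.34e-12 F * 0.81 * 1.83e9 Hz
Step 3: P = 6.433182e-03 W
Step 4: P = 6.433 mW

6.433


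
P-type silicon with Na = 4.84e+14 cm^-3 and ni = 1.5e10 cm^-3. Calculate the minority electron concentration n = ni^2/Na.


Step 1: Majority hole concentration p ≈ Na = 4.84e+14 cm^-3
Step 2: n = ni^2 / Na = (1.5e10)^2 / 4.84e+14
Step 3: n = 4.65e+05 cm^-3

4.65e+05


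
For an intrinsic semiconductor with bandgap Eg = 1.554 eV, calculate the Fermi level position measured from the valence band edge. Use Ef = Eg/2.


Step 1: For an intrinsic semiconductor, the Fermi level sits at midgap.
Step 2: Ef = Eg / 2 = 1.554 / 2 = 0.777 eV

0.777


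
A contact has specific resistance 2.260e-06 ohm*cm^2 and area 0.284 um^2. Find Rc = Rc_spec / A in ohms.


Step 1: Convert area to cm^2: 0.284 um^2 = 2.8400e-09 cm^2
Step 2: Rc = Rc_spec / A = 2.260e-06 / 2.8400e-09
Step 3: Rc = 7.96e+02 ohms

7.96e+02


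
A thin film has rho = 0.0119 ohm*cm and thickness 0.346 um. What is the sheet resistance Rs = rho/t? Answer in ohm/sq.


Step 1: Convert thickness to cm: t = 0.346 um = 3.4600e-05 cm
Step 2: Rs = rho / t = 0.0119 / 3.4600e-05
Step 3: Rs = 343.9 ohm/sq

343.9


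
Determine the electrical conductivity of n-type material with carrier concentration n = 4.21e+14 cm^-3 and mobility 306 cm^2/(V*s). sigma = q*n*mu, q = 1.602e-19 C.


Step 1: sigma = q * n * mu
Step 2: sigma = 1.602e-19 * 4.21e+14 * 306
Step 3: sigma = 2.064e-02 S/cm

2.064e-02


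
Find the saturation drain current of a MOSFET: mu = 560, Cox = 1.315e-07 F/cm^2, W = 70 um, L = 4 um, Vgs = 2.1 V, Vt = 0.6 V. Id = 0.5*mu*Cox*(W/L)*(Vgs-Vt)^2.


Step 1: Overdrive voltage Vov = Vgs - Vt = 2.1 - 0.6 = 1.5 V
Step 2: W/L = 70/4 = 17.5
Step 3: Id = 0.5 * 560 * 1.315e-07 * 17.5 * 1.5^2
Step 4: Id = 1.45e-03 A

1.45e-03


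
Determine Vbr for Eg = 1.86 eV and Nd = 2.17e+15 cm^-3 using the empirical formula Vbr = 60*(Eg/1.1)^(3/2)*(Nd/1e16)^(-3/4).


Step 1: Eg/1.1 = 1.86/1.1 = 1.690909
Step 2: (Eg/1.1)^1.5 = 1.690909^1.5 = 2.198773
Step 3: (Nd/1e16)^(-0.75) = (0.217)^(-0.75) = 3.145250
Step 4: Vbr = 60 * 2.198773 * 3.145250 = 414.9 V

414.9


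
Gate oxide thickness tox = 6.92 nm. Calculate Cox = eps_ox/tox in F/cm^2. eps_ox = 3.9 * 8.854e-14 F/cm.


Step 1: eps_ox = 3.9 * 8.854e-14 = 3.45306e-13 F/cm
Step 2: tox in cm = 6.92 nm * 1e-7 = 6.9200e-07 cm
Step 3: Cox = 3.45306e-13 / 6.9200e-07 = 4.99e-07 F/cm^2

4.99e-07


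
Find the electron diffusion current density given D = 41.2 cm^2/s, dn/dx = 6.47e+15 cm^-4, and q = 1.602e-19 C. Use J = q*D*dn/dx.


Step 1: J = q * D * (dn/dx)
Step 2: J = 1.602e-19 * 41.2 * 6.47e+15
Step 3: J = 4.27e-02 A/cm^2

4.27e-02


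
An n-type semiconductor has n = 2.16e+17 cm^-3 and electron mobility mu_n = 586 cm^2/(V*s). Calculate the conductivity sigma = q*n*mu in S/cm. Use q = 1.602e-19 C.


Step 1: sigma = q * n * mu
Step 2: sigma = 1.602e-19 * 2.16e+17 * 586
Step 3: sigma = 2.028e+01 S/cm

2.028e+01


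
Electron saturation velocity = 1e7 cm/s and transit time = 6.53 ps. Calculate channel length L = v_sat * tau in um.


Step 1: tau in seconds = 6.53 ps * 1e-12 = 6.5300e-12 s
Step 2: L = v_sat * tau = 1e7 * 6.5300e-12 = 6.5300e-05 cm
Step 3: L in um = 6.5300e-05 * 1e4 = 0.653 um

0.653


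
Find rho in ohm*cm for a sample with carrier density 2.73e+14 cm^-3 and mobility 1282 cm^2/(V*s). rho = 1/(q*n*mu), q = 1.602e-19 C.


Step 1: sigma = q * n * mu = 1.602e-19 * 2.73e+14 * 1282 = 5.60678e-02 S/cm
Step 2: rho = 1 / sigma = 1 / 5.60678e-02 = 17.84 ohm*cm

17.84


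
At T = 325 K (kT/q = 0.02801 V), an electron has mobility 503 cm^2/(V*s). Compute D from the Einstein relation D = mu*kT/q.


Step 1: D = mu * (kT/q)
Step 2: D = 503 * 0.02801
Step 3: D = 14.09 cm^2/s

14.09


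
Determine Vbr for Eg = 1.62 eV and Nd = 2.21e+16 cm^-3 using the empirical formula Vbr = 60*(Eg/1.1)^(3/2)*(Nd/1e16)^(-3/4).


Step 1: Eg/1.1 = 1.62/1.1 = 1.472727
Step 2: (Eg/1.1)^1.5 = 1.472727^1.5 = 1.787242
Step 3: (Nd/1e16)^(-0.75) = (2.21)^(-0.75) = 0.551704
Step 4: Vbr = 60 * 1.787242 * 0.551704 = 59.2 V

59.2


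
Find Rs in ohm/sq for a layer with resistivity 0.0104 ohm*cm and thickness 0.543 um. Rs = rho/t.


Step 1: Convert thickness to cm: t = 0.543 um = 5.4300e-05 cm
Step 2: Rs = rho / t = 0.0104 / 5.4300e-05
Step 3: Rs = 191.5 ohm/sq

191.5


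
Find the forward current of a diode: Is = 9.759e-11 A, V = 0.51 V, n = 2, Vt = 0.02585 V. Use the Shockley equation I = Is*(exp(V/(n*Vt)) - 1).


Step 1: V/(n*Vt) = 0.51/(2*0.02585) = 9.8646
Step 2: exp(9.8646) = 1.9237e+04
Step 3: I = 9.759e-11 * (1.9237e+04 - 1) = 1.88e-06 A

1.88e-06


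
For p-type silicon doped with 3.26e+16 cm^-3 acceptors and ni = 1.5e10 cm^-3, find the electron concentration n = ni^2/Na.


Step 1: Majority hole concentration p ≈ Na = 3.26e+16 cm^-3
Step 2: n = ni^2 / Na = (1.5e10)^2 / 3.26e+16
Step 3: n = 6.90e+03 cm^-3

6.90e+03


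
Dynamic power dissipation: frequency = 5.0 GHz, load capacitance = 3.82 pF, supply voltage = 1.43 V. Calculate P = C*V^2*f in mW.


Step 1: V^2 = 1.43^2 = 2.0449 V^2
Step 2: P = C*V^2*f = 3.82e-12 F * 2.0449 * 5.0e9 Hz
Step 3: P = 3.905759e-02 W
Step 4: P = 39.058 mW

39.058


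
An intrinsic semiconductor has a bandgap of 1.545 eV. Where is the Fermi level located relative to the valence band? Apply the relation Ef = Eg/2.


Step 1: For an intrinsic semiconductor, the Fermi level sits at midgap.
Step 2: Ef = Eg / 2 = 1.545 / 2 = 0.7725 eV

0.7725


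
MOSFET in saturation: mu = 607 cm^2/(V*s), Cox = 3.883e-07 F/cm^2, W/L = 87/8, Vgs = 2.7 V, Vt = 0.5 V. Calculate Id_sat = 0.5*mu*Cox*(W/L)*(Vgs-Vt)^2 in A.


Step 1: Overdrive voltage Vov = Vgs - Vt = 2.7 - 0.5 = 2.2 V
Step 2: W/L = 87/8 = 10.875
Step 3: Id = 0.5 * 607 * 3.883e-07 * 10.875 * 2.2^2
Step 4: Id = 6.20e-03 A

6.20e-03


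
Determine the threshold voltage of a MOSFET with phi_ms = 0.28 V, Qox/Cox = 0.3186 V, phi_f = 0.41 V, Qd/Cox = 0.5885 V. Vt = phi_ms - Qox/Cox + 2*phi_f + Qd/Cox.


Step 1: Vt = phi_ms - Qox/Cox + 2*phi_f + Qd/Cox
Step 2: Vt = 0.28 - 0.3186 + 2*0.41 + 0.5885
Step 3: Vt = 0.28 - 0.3186 + 0.82 + 0.5885
Step 4: Vt = 1.3699 V

1.3699


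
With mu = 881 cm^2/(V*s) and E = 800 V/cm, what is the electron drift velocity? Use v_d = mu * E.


Step 1: v_d = mu * E
Step 2: v_d = 881 * 800 = 704800
Step 3: v_d = 7.05e+05 cm/s

7.05e+05


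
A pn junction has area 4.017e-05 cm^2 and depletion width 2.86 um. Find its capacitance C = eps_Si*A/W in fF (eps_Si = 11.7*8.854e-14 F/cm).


Step 1: eps_Si = 11.7 * 8.854e-14 = 1.035918e-12 F/cm
Step 2: W in cm = 2.86 * 1e-4 = 2.86e-04 cm
Step 3: C = 1.035918e-12 * 4.017e-05 / 2.86e-04 = 1.454994e-13 F
Step 4: C = 145.5 fF

145.5


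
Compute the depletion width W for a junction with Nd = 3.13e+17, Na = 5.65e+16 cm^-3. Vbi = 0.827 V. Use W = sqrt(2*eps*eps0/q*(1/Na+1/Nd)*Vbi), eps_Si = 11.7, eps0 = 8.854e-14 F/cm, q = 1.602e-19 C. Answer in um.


Step 1: 1/Na + 1/Nd = 1/5.65e+16 + 1/3.13e+17 = 2.08940e-17
Step 2: 2*eps*eps0/q = 2*11.7*8.854e-14/1.602e-19 = 1.293281e+07
Step 3: W^2 = 1.293281e+07 * 2.08940e-17 * 0.827 = 2.23470e-10
Step 4: W = sqrt(2.23470e-10) = 1.495e-05 cm = 0.1495 um

0.1495


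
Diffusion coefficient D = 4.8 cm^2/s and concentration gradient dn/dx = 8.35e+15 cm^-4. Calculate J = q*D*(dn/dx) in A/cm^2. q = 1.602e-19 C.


Step 1: J = q * D * (dn/dx)
Step 2: J = 1.602e-19 * 4.8 * 8.35e+15
Step 3: J = 6.42e-03 A/cm^2

6.42e-03


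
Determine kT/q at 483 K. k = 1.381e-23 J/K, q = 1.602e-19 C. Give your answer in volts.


Step 1: kT = 1.381e-23 * 483 = 6.67023e-21 J
Step 2: Vt = kT/q = 6.67023e-21 / 1.602e-19
Step 3: Vt = 0.04164 V

0.04164


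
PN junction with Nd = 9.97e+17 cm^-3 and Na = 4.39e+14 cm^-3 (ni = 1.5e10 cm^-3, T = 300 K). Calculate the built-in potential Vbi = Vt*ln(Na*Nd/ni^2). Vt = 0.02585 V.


Step 1: Compute Na*Nd/ni^2 = 4.39e+14 * 9.97e+17 / (1.5e10)^2 = 1.9453e+12
Step 2: ln(1.9453e+12) = 28.2964
Step 3: Vbi = 0.02585 * 28.2964 = 0.731 V

0.731


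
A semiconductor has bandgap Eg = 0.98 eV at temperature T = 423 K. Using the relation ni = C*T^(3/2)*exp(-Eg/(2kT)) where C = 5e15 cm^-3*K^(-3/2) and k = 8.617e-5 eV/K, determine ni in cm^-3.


Step 1: Compute kT = 8.617e-5 * 423 = 0.03644991 eV
Step 2: Exponent = -Eg/(2kT) = -0.98/(2*0.03644991) = -13.44311
Step 3: T^(3/2) = 423^1.5 = 8699.83
Step 4: ni = 5e15 * 8699.83 * exp(-13.44311) = 6.31e+13 cm^-3

6.31e+13


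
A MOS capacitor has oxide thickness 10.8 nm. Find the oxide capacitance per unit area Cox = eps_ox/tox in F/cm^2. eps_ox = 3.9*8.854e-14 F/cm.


Step 1: eps_ox = 3.9 * 8.854e-14 = 3.45306e-13 F/cm
Step 2: tox in cm = 10.8 nm * 1e-7 = 1.0800e-06 cm
Step 3: Cox = 3.45306e-13 / 1.0800e-06 = 3.20e-07 F/cm^2

3.20e-07


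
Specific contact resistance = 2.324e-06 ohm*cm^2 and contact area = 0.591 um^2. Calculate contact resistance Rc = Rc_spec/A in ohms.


Step 1: Convert area to cm^2: 0.591 um^2 = 5.9100e-09 cm^2
Step 2: Rc = Rc_spec / A = 2.324e-06 / 5.9100e-09
Step 3: Rc = 3.93e+02 ohms

3.93e+02


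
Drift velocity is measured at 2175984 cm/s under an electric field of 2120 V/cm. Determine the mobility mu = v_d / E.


Step 1: mu = v_d / E
Step 2: mu = 2175984 / 2120
Step 3: mu = 1026.41 cm^2/(V*s)

1026.41


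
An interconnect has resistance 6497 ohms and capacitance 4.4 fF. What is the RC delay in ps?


Step 1: tau = R * C
Step 2: tau = 6497 * 4.4 fF = 6497 * 4.4e-15 F
Step 3: tau = 2.85868e-11 s = 28.5868 ps

28.5868


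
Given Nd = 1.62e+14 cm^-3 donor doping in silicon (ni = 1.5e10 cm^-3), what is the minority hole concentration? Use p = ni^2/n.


Step 1: Since Nd >> ni, n ≈ Nd = 1.62e+14 cm^-3
Step 2: p = ni^2 / n = (1.5e10)^2 / 1.62e+14
Step 3: p = 2.25e20 / 1.62e+14 = 1.39e+06 cm^-3

1.39e+06


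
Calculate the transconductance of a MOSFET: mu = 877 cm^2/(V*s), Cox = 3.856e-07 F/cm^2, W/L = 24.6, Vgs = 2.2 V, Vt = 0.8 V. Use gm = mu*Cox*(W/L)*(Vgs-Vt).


Step 1: Vov = Vgs - Vt = 2.2 - 0.8 = 1.4 V
Step 2: gm = mu * Cox * (W/L) * Vov
Step 3: gm = 877 * 3.856e-07 * 24.6 * 1.4 = 1.16e-02 S

1.16e-02


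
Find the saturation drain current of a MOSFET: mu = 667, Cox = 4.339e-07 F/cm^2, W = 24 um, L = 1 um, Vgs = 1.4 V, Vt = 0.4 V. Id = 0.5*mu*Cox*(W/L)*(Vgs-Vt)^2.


Step 1: Overdrive voltage Vov = Vgs - Vt = 1.4 - 0.4 = 1.0 V
Step 2: W/L = 24/1 = 24
Step 3: Id = 0.5 * 667 * 4.339e-07 * 24 * 1.0^2
Step 4: Id = 3.47e-03 A

3.47e-03


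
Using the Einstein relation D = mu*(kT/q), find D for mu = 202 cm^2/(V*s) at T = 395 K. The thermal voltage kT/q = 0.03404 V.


Step 1: D = mu * (kT/q)
Step 2: D = 202 * 0.03404
Step 3: D = 6.88 cm^2/s

6.88


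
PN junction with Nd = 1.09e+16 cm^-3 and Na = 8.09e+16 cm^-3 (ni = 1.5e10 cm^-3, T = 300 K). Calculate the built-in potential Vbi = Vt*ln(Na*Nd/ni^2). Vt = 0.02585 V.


Step 1: Compute Na*Nd/ni^2 = 8.09e+16 * 1.09e+16 / (1.5e10)^2 = 3.9192e+12
Step 2: ln(3.9192e+12) = 28.9969
Step 3: Vbi = 0.02585 * 28.9969 = 0.75 V

0.75


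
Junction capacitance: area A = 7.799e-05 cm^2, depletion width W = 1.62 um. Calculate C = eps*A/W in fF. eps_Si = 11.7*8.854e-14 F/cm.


Step 1: eps_Si = 11.7 * 8.854e-14 = 1.035918e-12 F/cm
Step 2: W in cm = 1.62 * 1e-4 = 1.62e-04 cm
Step 3: C = 1.035918e-12 * 7.799e-05 / 1.62e-04 = 4.987114e-13 F
Step 4: C = 498.71 fF

498.71


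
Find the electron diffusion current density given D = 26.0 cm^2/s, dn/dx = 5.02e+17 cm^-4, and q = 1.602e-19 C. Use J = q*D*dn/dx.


Step 1: J = q * D * (dn/dx)
Step 2: J = 1.602e-19 * 26.0 * 5.02e+17
Step 3: J = 2.09e+00 A/cm^2

2.09e+00


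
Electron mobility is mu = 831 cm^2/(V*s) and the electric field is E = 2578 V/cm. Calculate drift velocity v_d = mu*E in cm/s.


Step 1: v_d = mu * E
Step 2: v_d = 831 * 2578 = 2142318
Step 3: v_d = 2.14e+06 cm/s

2.14e+06


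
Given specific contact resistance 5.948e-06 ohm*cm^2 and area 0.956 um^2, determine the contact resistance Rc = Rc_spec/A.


Step 1: Convert area to cm^2: 0.956 um^2 = 9.5600e-09 cm^2
Step 2: Rc = Rc_spec / A = 5.948e-06 / 9.5600e-09
Step 3: Rc = 6.22e+02 ohms

6.22e+02


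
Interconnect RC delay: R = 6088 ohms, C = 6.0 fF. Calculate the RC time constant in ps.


Step 1: tau = R * C
Step 2: tau = 6088 * 6.0 fF = 6088 * 6.0e-15 F
Step 3: tau = 3.6528e-11 s = 36.528 ps

36.528


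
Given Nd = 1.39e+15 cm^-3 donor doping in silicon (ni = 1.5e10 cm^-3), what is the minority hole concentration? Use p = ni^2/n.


Step 1: Since Nd >> ni, n ≈ Nd = 1.39e+15 cm^-3
Step 2: p = ni^2 / n = (1.5e10)^2 / 1.39e+15
Step 3: p = 2.25e20 / 1.39e+15 = 1.62e+05 cm^-3

1.62e+05


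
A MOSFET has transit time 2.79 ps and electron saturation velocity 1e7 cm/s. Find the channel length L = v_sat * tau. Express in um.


Step 1: tau in seconds = 2.79 ps * 1e-12 = 2.7900e-12 s
Step 2: L = v_sat * tau = 1e7 * 2.7900e-12 = 2.7900e-05 cm
Step 3: L in um = 2.7900e-05 * 1e4 = 0.279 um

0.279


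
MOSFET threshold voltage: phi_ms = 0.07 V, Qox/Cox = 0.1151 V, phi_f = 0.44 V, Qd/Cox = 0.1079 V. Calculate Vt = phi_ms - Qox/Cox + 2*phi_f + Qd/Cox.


Step 1: Vt = phi_ms - Qox/Cox + 2*phi_f + Qd/Cox
Step 2: Vt = 0.07 - 0.1151 + 2*0.44 + 0.1079
Step 3: Vt = 0.07 - 0.1151 + 0.88 + 0.1079
Step 4: Vt = 0.9428 V

0.9428


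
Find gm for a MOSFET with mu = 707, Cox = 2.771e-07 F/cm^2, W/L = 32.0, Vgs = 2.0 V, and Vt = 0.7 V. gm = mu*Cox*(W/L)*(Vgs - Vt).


Step 1: Vov = Vgs - Vt = 2.0 - 0.7 = 1.3 V
Step 2: gm = mu * Cox * (W/L) * Vov
Step 3: gm = 707 * 2.771e-07 * 32.0 * 1.3 = 8.15e-03 S

8.15e-03


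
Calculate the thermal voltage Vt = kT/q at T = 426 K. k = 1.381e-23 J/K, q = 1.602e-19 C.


Step 1: kT = 1.381e-23 * 426 = 5.88306e-21 J
Step 2: Vt = kT/q = 5.88306e-21 / 1.602e-19
Step 3: Vt = 0.03672 V

0.03672


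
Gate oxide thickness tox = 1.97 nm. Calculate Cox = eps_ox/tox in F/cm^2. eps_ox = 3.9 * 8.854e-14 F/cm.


Step 1: eps_ox = 3.9 * 8.854e-14 = 3.45306e-13 F/cm
Step 2: tox in cm = 1.97 nm * 1e-7 = 1.9700e-07 cm
Step 3: Cox = 3.45306e-13 / 1.9700e-07 = 1.75e-06 F/cm^2

1.75e-06


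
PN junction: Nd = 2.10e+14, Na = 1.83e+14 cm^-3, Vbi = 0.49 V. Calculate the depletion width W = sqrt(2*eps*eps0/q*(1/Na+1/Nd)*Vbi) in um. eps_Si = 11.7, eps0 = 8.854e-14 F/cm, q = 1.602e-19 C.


Step 1: 1/Na + 1/Nd = 1/1.83e+14 + 1/2.10e+14 = 1.02264e-14
Step 2: 2*eps*eps0/q = 2*11.7*8.854e-14/1.602e-19 = 1.293281e+07
Step 3: W^2 = 1.293281e+07 * 1.02264e-14 * 0.49 = 6.48055e-08
Step 4: W = sqrt(6.48055e-08) = 2.546e-04 cm = 2.546 um

2.546


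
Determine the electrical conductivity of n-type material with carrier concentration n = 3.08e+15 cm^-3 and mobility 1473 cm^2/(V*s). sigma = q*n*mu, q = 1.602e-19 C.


Step 1: sigma = q * n * mu
Step 2: sigma = 1.602e-19 * 3.08e+15 * 1473
Step 3: sigma = 7.268e-01 S/cm

7.268e-01


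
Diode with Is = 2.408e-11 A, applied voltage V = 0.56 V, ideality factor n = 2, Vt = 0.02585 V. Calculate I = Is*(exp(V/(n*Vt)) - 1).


Step 1: V/(n*Vt) = 0.56/(2*0.02585) = 10.8317
Step 2: exp(10.8317) = 5.0600e+04
Step 3: I = 2.408e-11 * (5.0600e+04 - 1) = 1.22e-06 A

1.22e-06


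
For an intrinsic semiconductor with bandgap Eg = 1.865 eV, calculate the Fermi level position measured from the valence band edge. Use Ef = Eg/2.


Step 1: For an intrinsic semiconductor, the Fermi level sits at midgap.
Step 2: Ef = Eg / 2 = 1.865 / 2 = 0.9325 eV

0.9325


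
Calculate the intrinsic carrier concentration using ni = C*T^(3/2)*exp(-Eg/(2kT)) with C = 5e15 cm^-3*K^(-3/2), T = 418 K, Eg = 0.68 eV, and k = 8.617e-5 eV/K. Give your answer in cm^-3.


Step 1: Compute kT = 8.617e-5 * 418 = 0.03601906 eV
Step 2: Exponent = -Eg/(2kT) = -0.68/(2*0.03601906) = -9.43945
Step 3: T^(3/2) = 418^1.5 = 8546.03
Step 4: ni = 5e15 * 8546.03 * exp(-9.43945) = 3.40e+15 cm^-3

3.40e+15
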